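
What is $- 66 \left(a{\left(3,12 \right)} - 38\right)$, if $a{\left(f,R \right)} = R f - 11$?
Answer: $858$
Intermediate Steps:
$a{\left(f,R \right)} = -11 + R f$
$- 66 \left(a{\left(3,12 \right)} - 38\right) = - 66 \left(\left(-11 + 12 \cdot 3\right) - 38\right) = - 66 \left(\left(-11 + 36\right) - 38\right) = - 66 \left(25 - 38\right) = \left(-66\right) \left(-13\right) = 858$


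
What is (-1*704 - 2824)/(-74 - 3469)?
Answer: 1176/1181 ≈ 0.99577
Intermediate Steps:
(-1*704 - 2824)/(-74 - 3469) = (-704 - 2824)/(-3543) = -3528*(-1/3543) = 1176/1181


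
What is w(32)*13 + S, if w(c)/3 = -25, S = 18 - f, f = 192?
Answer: -1149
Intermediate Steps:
S = -174 (S = 18 - 1*192 = 18 - 192 = -174)
w(c) = -75 (w(c) = 3*(-25) = -75)
w(32)*13 + S = -75*13 - 174 = -975 - 174 = -1149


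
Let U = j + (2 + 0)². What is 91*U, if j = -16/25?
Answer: 7644/25 ≈ 305.76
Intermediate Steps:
j = -16/25 (j = -16*1/25 = -16/25 ≈ -0.64000)
U = 84/25 (U = -16/25 + (2 + 0)² = -16/25 + 2² = -16/25 + 4 = 84/25 ≈ 3.3600)
91*U = 91*(84/25) = 7644/25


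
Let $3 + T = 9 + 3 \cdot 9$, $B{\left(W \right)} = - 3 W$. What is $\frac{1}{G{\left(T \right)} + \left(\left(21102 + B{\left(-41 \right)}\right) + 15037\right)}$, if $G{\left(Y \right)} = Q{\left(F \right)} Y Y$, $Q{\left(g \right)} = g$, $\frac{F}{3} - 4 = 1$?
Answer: $\frac{1}{52597} \approx 1.9012 \cdot 10^{-5}$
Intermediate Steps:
$F = 15$ ($F = 12 + 3 \cdot 1 = 12 + 3 = 15$)
$T = 33$ ($T = -3 + \left(9 + 3 \cdot 9\right) = -3 + \left(9 + 27\right) = -3 + 36 = 33$)
$G{\left(Y \right)} = 15 Y^{2}$ ($G{\left(Y \right)} = 15 Y Y = 15 Y^{2}$)
$\frac{1}{G{\left(T \right)} + \left(\left(21102 + B{\left(-41 \right)}\right) + 15037\right)} = \frac{1}{15 \cdot 33^{2} + \left(\left(21102 - -123\right) + 15037\right)} = \frac{1}{15 \cdot 1089 + \left(\left(21102 + 123\right) + 15037\right)} = \frac{1}{16335 + \left(21225 + 15037\right)} = \frac{1}{16335 + 36262} = \frac{1}{52597}$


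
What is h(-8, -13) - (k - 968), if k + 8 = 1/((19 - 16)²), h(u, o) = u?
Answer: 8711/9 ≈ 967.89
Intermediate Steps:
k = -71/9 (k = -8 + 1/((19 - 16)²) = -8 + 1/(3²) = -8 + 1/9 = -8 + ⅑ = -71/9 ≈ -7.8889)
h(-8, -13) - (k - 968) = -8 - (-71/9 - 968) = -8 - 1*(-8783/9) = -8 + 8783/9 = 8711/9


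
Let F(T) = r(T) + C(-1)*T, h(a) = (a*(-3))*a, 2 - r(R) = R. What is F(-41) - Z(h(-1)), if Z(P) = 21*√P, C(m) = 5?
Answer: -162 - 21*I*√3 ≈ -162.0 - 36.373*I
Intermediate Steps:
r(R) = 2 - R
h(a) = -3*a² (h(a) = (-3*a)*a = -3*a²)
F(T) = 2 + 4*T (F(T) = (2 - T) + 5*T = 2 + 4*T)
F(-41) - Z(h(-1)) = (2 + 4*(-41)) - 21*√(-3*(-1)²) = (2 - 164) - 21*√(-3*1) = -162 - 21*√(-3) = -162 - 21*I*√3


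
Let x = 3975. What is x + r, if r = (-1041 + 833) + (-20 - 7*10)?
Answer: 3677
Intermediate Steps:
r = -298 (r = -208 + (-20 - 70) = -208 - 90 = -298)
x + r = 3975 - 298 = 3677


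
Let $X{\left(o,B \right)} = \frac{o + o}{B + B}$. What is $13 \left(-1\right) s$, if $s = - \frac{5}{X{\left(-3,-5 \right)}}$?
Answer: $\frac{325}{3} \approx 108.33$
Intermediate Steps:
$X{\left(o,B \right)} = \frac{o}{B}$ ($X{\left(o,B \right)} = \frac{2 o}{2 B} = 2 o \frac{1}{2 B} = \frac{o}{B}$)
$s = - \frac{25}{3}$ ($s = - \frac{5}{\left(-3\right) \frac{1}{-5}} = - \frac{5}{\left(-3\right) \left(- \frac{1}{5}\right)} = - \frac{5}{\frac{3}{5}} = \left(-5\right) \frac{5}{3} = - \frac{25}{3} \approx -8.3333$)
$13 \left(-1\right) s = 13 \left(-1\right) \left(- \frac{25}{3}\right) = \left(-13\right) \left(- \frac{25}{3}\right) = \frac{325}{3}$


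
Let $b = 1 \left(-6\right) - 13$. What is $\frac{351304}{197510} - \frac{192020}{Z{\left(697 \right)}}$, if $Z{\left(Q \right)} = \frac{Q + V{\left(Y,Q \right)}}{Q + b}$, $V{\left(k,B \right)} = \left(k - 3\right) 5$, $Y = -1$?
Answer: $- \frac{12856751081396}{66857135} \approx -1.923 \cdot 10^{5}$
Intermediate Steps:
$V{\left(k,B \right)} = -15 + 5 k$ ($V{\left(k,B \right)} = \left(-3 + k\right) 5 = -15 + 5 k$)
$b = -19$ ($b = -6 - 13 = -19$)
$Z{\left(Q \right)} = \frac{-20 + Q}{-19 + Q}$ ($Z{\left(Q \right)} = \frac{Q + \left(-15 + 5 \left(-1\right)\right)}{Q - 19} = \frac{Q - 20}{-19 + Q} = \frac{-20 + Q}{-19 + Q}$)
$\frac{351304}{197510} - \frac{192020}{Z{\left(697 \right)}} = \frac{351304}{197510} - \frac{192020}{\frac{1}{-19 + 697} \left(-20 + 697\right)} = 351304 \cdot \frac{1}{197510} - \frac{192020}{\frac{1}{678} \cdot 677} = \frac{175652}{98755} - \frac{192020}{\frac{1}{678} \cdot 677} = \frac{175652}{98755} - \frac{192020}{\frac{677}{678}} = \frac{175652}{98755} - \frac{130189560}{677} = - \frac{12856751081396}{66857135}$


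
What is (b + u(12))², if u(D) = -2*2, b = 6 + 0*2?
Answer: 4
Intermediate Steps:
b = 6 (b = 6 + 0 = 6)
u(D) = -4
(b + u(12))² = (6 - 4)² = 2² = 4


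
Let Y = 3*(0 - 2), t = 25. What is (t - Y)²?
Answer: 961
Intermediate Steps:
Y = -6 (Y = 3*(-2) = -6)
(t - Y)² = (25 - 1*(-6))² = (25 + 6)² = 31² = 961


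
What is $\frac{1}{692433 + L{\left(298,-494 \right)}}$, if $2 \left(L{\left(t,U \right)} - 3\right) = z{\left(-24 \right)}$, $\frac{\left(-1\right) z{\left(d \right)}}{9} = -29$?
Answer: $\frac{2}{1385133} \approx 1.4439 \cdot 10^{-6}$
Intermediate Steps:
$z{\left(d \right)} = 261$ ($z{\left(d \right)} = \left(-9\right) \left(-29\right) = 261$)
$L{\left(t,U \right)} = \frac{267}{2}$ ($L{\left(t,U \right)} = 3 + \frac{1}{2} \cdot 261 = 3 + \frac{261}{2} = \frac{267}{2}$)
$\frac{1}{692433 + L{\left(298,-494 \right)}} = \frac{1}{692433 + \frac{267}{2}} = \frac{1}{\frac{1385133}{2}} = \frac{2}{1385133}$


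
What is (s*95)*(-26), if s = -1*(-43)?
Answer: -106210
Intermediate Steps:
s = 43
(s*95)*(-26) = (43*95)*(-26) = 4085*(-26) = -106210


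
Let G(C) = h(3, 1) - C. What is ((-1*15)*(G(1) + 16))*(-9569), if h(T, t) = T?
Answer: 2583630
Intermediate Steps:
G(C) = 3 - C
((-1*15)*(G(1) + 16))*(-9569) = ((-1*15)*((3 - 1*1) + 16))*(-9569) = -15*((3 - 1) + 16)*(-9569) = -15*(2 + 16)*(-9569) = -15*18*(-9569) = -270*(-9569) = 2583630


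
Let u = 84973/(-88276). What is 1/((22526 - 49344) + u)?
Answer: -88276/2367470741 ≈ -3.7287e-5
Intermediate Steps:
u = -84973/88276 (u = 84973*(-1/88276) = -84973/88276 ≈ -0.96258)
1/((22526 - 49344) + u) = 1/((22526 - 49344) - 84973/88276) = 1/(-26818 - 84973/88276) = 1/(-2367470741/88276) = -88276/2367470741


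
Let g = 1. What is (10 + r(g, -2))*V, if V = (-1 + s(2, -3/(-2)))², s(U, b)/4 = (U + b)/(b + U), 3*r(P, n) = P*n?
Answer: 84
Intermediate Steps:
r(P, n) = P*n/3 (r(P, n) = (P*n)/3 = P*n/3)
s(U, b) = 4 (s(U, b) = 4*((U + b)/(b + U)) = 4*((U + b)/(U + b)) = 4*1 = 4)
V = 9 (V = (-1 + 4)² = 3² = 9)
(10 + r(g, -2))*V = (10 + (⅓)*1*(-2))*9 = (10 - ⅔)*9 = (28/3)*9 = 84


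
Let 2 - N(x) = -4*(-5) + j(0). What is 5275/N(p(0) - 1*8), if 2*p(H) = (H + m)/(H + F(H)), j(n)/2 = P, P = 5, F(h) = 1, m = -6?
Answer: -5275/28 ≈ -188.39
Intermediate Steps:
j(n) = 10 (j(n) = 2*5 = 10)
p(H) = (-6 + H)/(2*(1 + H)) (p(H) = ((H - 6)/(H + 1))/2 = ((-6 + H)/(1 + H))/2 = (-6 + H)/(2*(1 + H)))
N(x) = -28 (N(x) = 2 - (-4*(-5) + 10) = 2 - (20 + 10) = 2 - 1*30 = 2 - 30 = -28)
5275/N(p(0) - 1*8) = 5275/(-28) = 5275*(-1/28) = -5275/28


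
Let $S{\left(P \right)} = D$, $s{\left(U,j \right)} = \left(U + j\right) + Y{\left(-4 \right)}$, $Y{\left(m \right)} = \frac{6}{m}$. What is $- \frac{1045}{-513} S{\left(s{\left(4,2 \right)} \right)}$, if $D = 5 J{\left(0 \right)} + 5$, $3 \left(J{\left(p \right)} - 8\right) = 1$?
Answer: $\frac{7700}{81} \approx 95.062$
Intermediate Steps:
$J{\left(p \right)} = \frac{25}{3}$ ($J{\left(p \right)} = 8 + \frac{1}{3} \cdot 1 = 8 + \frac{1}{3} = \frac{25}{3}$)
$s{\left(U,j \right)} = - \frac{3}{2} + U + j$ ($s{\left(U,j \right)} = \left(U + j\right) + \frac{6}{-4} = \left(U + j\right) + 6 \left(- \frac{1}{4}\right) = \left(U + j\right) - \frac{3}{2} = - \frac{3}{2} + U + j$)
$D = \frac{140}{3}$ ($D = 5 \cdot \frac{25}{3} + 5 = \frac{125}{3} + 5 = \frac{140}{3} \approx 46.667$)
$S{\left(P \right)} = \frac{140}{3}$
$- \frac{1045}{-513} S{\left(s{\left(4,2 \right)} \right)} = - \frac{1045}{-513} \cdot \frac{140}{3} = \left(-1045\right) \left(- \frac{1}{513}\right) \frac{140}{3} = \frac{55}{27} \cdot \frac{140}{3} = \frac{7700}{81}$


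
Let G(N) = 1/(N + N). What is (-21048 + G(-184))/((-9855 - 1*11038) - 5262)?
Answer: 1549133/1925008 ≈ 0.80474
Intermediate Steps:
G(N) = 1/(2*N)
(-21048 + G(-184))/((-9855 - 1*11038) - 5262) = (-21048 + (1/2)/(-184))/((-9855 - 1*11038) - 5262) = (-21048 + (1/2)*(-1/184))/((-9855 - 11038) - 5262) = (-21048 - 1/368)/(-20893 - 5262) = -7745665/368/(-26155) = -7745665/368*(-1/26155) = 1549133/1925008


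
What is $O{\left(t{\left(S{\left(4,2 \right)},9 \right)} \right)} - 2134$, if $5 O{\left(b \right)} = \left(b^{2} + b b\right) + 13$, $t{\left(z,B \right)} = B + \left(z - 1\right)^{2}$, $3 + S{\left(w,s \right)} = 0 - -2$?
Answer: $- \frac{10319}{5} \approx -2063.8$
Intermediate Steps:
$S{\left(w,s \right)} = -1$ ($S{\left(w,s \right)} = -3 + \left(0 - -2\right) = -3 + \left(0 + 2\right) = -3 + 2 = -1$)
$t{\left(z,B \right)} = B + \left(-1 + z\right)^{2}$
$O{\left(b \right)} = \frac{13}{5} + \frac{2 b^{2}}{5}$ ($O{\left(b \right)} = \frac{\left(b^{2} + b b\right) + 13}{5} = \frac{\left(b^{2} + b^{2}\right) + 13}{5} = \frac{2 b^{2} + 13}{5} = \frac{13 + 2 b^{2}}{5} = \frac{13}{5} + \frac{2 b^{2}}{5}$)
$O{\left(t{\left(S{\left(4,2 \right)},9 \right)} \right)} - 2134 = \left(\frac{13}{5} + \frac{2 \left(9 + \left(-1 - 1\right)^{2}\right)^{2}}{5}\right) - 2134 = \left(\frac{13}{5} + \frac{2 \left(9 + \left(-2\right)^{2}\right)^{2}}{5}\right) - 2134 = \left(\frac{13}{5} + \frac{2 \left(9 + 4\right)^{2}}{5}\right) - 2134 = \left(\frac{13}{5} + \frac{2 \cdot 13^{2}}{5}\right) - 2134 = \left(\frac{13}{5} + \frac{2}{5} \cdot 169\right) - 2134 = \left(\frac{13}{5} + \frac{338}{5}\right) - 2134 = \frac{351}{5} - 2134 = - \frac{10319}{5}$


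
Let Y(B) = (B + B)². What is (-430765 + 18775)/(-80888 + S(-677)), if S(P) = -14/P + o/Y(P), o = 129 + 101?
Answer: 377653929420/74146613233 ≈ 5.0933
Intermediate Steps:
o = 230
Y(B) = 4*B² (Y(B) = (2*B)² = 4*B²)
S(P) = -14/P + 115/(2*P²) (S(P) = -14/P + 230/((4*P²)) = -14/P + 230*(1/(4*P²)) = -14/P + 115/(2*P²))
(-430765 + 18775)/(-80888 + S(-677)) = (-430765 + 18775)/(-80888 + (½)*(115 - 28*(-677))/(-677)²) = -411990/(-80888 + (½)*(1/458329)*(115 + 18956)) = -411990/(-80888 + (½)*(1/458329)*19071) = -411990/(-80888 + 19071/916658) = -411990/(-74146613233/916658) = -411990*(-916658/74146613233) = 377653929420/74146613233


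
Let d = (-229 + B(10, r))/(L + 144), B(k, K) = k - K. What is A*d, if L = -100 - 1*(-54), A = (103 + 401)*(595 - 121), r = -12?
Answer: -3532248/7 ≈ -5.0461e+5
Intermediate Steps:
A = 238896 (A = 504*474 = 238896)
L = -46 (L = -100 + 54 = -46)
d = -207/98 (d = (-229 + (10 - 1*(-12)))/(-46 + 144) = (-229 + (10 + 12))/98 = (-229 + 22)*(1/98) = -207*1/98 = -207/98 ≈ -2.1122)
A*d = 238896*(-207/98) = -3532248/7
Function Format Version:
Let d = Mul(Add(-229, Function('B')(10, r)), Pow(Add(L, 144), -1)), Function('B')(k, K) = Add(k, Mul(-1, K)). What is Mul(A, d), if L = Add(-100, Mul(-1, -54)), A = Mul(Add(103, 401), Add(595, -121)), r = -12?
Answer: Rational(-3532248, 7) ≈ -5.0461e+5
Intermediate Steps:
A = 238896 (A = Mul(504, 474) = 238896)
L = -46 (L = Add(-100, 54) = -46)
d = Rational(-207, 98) (d = Mul(Add(-229, Add(10, Mul(-1, -12))), Pow(Add(-46, 144), -1)) = Mul(Add(-229, Add(10, 12)), Pow(98, -1)) = Mul(Add(-229, 22), Rational(1, 98)) = Mul(-207, Rational(1, 98)) = Rational(-207, 98) ≈ -2.1122)
Mul(A, d) = Mul(238896, Rational(-207, 98)) = Rational(-3532248, 7)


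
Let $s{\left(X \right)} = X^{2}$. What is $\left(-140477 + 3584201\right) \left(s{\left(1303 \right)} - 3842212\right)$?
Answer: $-7384732076772$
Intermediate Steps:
$\left(-140477 + 3584201\right) \left(s{\left(1303 \right)} - 3842212\right) = \left(-140477 + 3584201\right) \left(1303^{2} - 3842212\right) = 3443724 \left(1697809 - 3842212\right) = 3443724 \left(-2144403\right) = -7384732076772$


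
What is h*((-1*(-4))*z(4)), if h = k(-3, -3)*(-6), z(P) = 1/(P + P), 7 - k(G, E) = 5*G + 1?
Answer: -63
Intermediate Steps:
k(G, E) = 6 - 5*G (k(G, E) = 7 - (5*G + 1) = 7 - (1 + 5*G) = 7 + (-1 - 5*G) = 6 - 5*G)
z(P) = 1/(2*P)
h = -126 (h = (6 - 5*(-3))*(-6) = (6 + 15)*(-6) = 21*(-6) = -126)
h*((-1*(-4))*z(4)) = -126*(-1*(-4))*(½)/4 = -504*(½)*(¼) = -504/8 = -126*½ = -63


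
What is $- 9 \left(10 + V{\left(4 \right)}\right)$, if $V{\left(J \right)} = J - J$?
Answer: $-90$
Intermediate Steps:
$V{\left(J \right)} = 0$
$- 9 \left(10 + V{\left(4 \right)}\right) = - 9 \left(10 + 0\right) = \left(-9\right) 10 = -90$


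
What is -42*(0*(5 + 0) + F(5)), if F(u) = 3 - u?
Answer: 84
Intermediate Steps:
-42*(0*(5 + 0) + F(5)) = -42*(0*(5 + 0) + (3 - 1*5)) = -42*(0*5 + (3 - 5)) = -42*(0 - 2) = -42*(-2) = 84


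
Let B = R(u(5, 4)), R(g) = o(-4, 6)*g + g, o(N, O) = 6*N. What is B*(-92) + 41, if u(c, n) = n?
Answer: 8505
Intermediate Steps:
R(g) = -23*g (R(g) = (6*(-4))*g + g = -24*g + g = -23*g)
B = -92 (B = -23*4 = -92)
B*(-92) + 41 = -92*(-92) + 41 = 8464 + 41 = 8505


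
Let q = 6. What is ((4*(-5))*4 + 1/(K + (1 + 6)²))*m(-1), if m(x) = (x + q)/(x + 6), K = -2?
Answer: -3759/47 ≈ -79.979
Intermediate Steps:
m(x) = 1 (m(x) = (x + 6)/(x + 6) = (6 + x)/(6 + x) = 1)
((4*(-5))*4 + 1/(K + (1 + 6)²))*m(-1) = ((4*(-5))*4 + 1/(-2 + (1 + 6)²))*1 = (-20*4 + 1/(-2 + 7²))*1 = (-80 + 1/(-2 + 49))*1 = (-80 + 1/47)*1 = -3759/47*1 = -3759/47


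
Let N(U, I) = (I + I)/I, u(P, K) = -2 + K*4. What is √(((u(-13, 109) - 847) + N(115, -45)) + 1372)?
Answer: 31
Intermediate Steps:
u(P, K) = -2 + 4*K
N(U, I) = 2 (N(U, I) = (2*I)/I = 2)
√(((u(-13, 109) - 847) + N(115, -45)) + 1372) = √((((-2 + 4*109) - 847) + 2) + 1372) = √((((-2 + 436) - 847) + 2) + 1372) = √(((434 - 847) + 2) + 1372) = √((-413 + 2) + 1372) = √(-411 + 1372) = √961 = 31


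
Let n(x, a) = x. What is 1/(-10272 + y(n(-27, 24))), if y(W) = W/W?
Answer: -1/10271 ≈ -9.7362e-5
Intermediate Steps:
y(W) = 1
1/(-10272 + y(n(-27, 24))) = 1/(-10272 + 1) = 1/(-10271) = -1/10271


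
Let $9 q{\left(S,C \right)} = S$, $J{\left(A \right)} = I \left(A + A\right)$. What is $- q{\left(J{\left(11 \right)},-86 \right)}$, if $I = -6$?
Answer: $\frac{44}{3} \approx 14.667$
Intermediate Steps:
$J{\left(A \right)} = - 12 A$ ($J{\left(A \right)} = - 6 \left(A + A\right) = - 6 \cdot 2 A = - 12 A$)
$q{\left(S,C \right)} = \frac{S}{9}$
$- q{\left(J{\left(11 \right)},-86 \right)} = - \frac{\left(-12\right) 11}{9} = - \frac{-132}{9} = \left(-1\right) \left(- \frac{44}{3}\right) = \frac{44}{3}$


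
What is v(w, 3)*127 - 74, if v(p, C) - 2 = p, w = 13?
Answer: 1831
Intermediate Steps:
v(p, C) = 2 + p
v(w, 3)*127 - 74 = (2 + 13)*127 - 74 = 15*127 - 74 = 1905 - 74 = 1831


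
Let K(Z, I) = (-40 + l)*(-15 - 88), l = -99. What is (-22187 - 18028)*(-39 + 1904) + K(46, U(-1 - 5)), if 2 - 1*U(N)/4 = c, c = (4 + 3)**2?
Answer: -74986658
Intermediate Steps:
c = 49 (c = 7**2 = 49)
U(N) = -188 (U(N) = 8 - 4*49 = 8 - 196 = -188)
K(Z, I) = 14317 (K(Z, I) = (-40 - 99)*(-15 - 88) = -139*(-103) = 14317)
(-22187 - 18028)*(-39 + 1904) + K(46, U(-1 - 5)) = (-22187 - 18028)*(-39 + 1904) + 14317 = -40215*1865 + 14317 = -75000975 + 14317 = -74986658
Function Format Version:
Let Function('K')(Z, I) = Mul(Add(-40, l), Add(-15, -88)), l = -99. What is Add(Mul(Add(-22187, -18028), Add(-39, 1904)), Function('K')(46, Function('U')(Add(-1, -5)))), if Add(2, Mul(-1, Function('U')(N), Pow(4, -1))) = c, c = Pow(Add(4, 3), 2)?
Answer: -74986658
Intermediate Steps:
c = 49 (c = Pow(7, 2) = 49)
Function('U')(N) = -188 (Function('U')(N) = Add(8, Mul(-4, 49)) = Add(8, -196) = -188)
Function('K')(Z, I) = 14317 (Function('K')(Z, I) = Mul(Add(-40, -99), Add(-15, -88)) = Mul(-139, -103) = 14317)
Add(Mul(Add(-22187, -18028), Add(-39, 1904)), Function('K')(46, Function('U')(Add(-1, -5)))) = Add(Mul(Add(-22187, -18028), Add(-39, 1904)), 14317) = Add(Mul(-40215, 1865), 14317) = Add(-75000975, 14317) = -74986658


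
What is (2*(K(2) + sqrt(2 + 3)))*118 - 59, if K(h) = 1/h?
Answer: 59 + 236*sqrt(5) ≈ 586.71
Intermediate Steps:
(2*(K(2) + sqrt(2 + 3)))*118 - 59 = (2*(1/2 + sqrt(2 + 3)))*118 - 59 = (2*(1/2 + sqrt(5)))*118 - 59 = (1 + 2*sqrt(5))*118 - 59 = (118 + 236*sqrt(5)) - 59 = 59 + 236*sqrt(5)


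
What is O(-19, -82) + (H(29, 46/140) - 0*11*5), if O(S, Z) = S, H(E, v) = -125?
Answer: -144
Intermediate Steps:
O(-19, -82) + (H(29, 46/140) - 0*11*5) = -19 + (-125 - 0*11*5) = -19 + (-125 - 0*5) = -19 + (-125 - 1*0) = -19 + (-125 + 0) = -19 - 125 = -144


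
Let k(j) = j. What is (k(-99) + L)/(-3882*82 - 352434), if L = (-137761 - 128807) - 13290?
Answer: 93319/223586 ≈ 0.41737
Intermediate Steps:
L = -279858 (L = -266568 - 13290 = -279858)
(k(-99) + L)/(-3882*82 - 352434) = (-99 - 279858)/(-3882*82 - 352434) = -279957/(-318324 - 352434) = -279957/(-670758) = -279957*(-1/670758) = 93319/223586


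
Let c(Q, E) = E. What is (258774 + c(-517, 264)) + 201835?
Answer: 460873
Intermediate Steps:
(258774 + c(-517, 264)) + 201835 = (258774 + 264) + 201835 = 259038 + 201835 = 460873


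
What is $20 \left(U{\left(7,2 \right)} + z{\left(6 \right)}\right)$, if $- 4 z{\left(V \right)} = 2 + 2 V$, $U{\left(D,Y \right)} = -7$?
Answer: $-210$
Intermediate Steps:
$z{\left(V \right)} = - \frac{1}{2} - \frac{V}{2}$ ($z{\left(V \right)} = - \frac{2 + 2 V}{4} = - \frac{1}{2} - \frac{V}{2}$)
$20 \left(U{\left(7,2 \right)} + z{\left(6 \right)}\right) = 20 \left(-7 - \frac{7}{2}\right) = 20 \left(- \frac{21}{2}\right) = -210$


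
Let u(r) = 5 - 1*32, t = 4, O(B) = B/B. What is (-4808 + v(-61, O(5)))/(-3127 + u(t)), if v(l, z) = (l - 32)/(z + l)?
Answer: 96129/63080 ≈ 1.5239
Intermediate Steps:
O(B) = 1
v(l, z) = (-32 + l)/(l + z)
u(r) = -27 (u(r) = 5 - 32 = -27)
(-4808 + v(-61, O(5)))/(-3127 + u(t)) = (-4808 + (-32 - 61)/(-61 + 1))/(-3127 - 27) = (-4808 - 93/(-60))/(-3154) = (-4808 - 1/60*(-93))*(-1/3154) = (-4808 + 31/20)*(-1/3154) = -96129/20*(-1/3154) = 96129/63080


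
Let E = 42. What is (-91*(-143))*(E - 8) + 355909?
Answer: 798351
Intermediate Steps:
(-91*(-143))*(E - 8) + 355909 = (-91*(-143))*(42 - 8) + 355909 = 13013*34 + 355909 = 442442 + 355909 = 798351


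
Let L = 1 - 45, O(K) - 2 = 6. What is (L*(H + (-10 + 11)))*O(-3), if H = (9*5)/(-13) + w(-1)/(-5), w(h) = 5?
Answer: 15840/13 ≈ 1218.5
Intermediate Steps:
O(K) = 8 (O(K) = 2 + 6 = 8)
H = -58/13 (H = (9*5)/(-13) + 5/(-5) = 45*(-1/13) + 5*(-1/5) = -45/13 - 1 = -58/13 ≈ -4.4615)
L = -44
(L*(H + (-10 + 11)))*O(-3) = -44*(-58/13 + (-10 + 11))*8 = -44*(-58/13 + 1)*8 = -44*(-45/13)*8 = (1980/13)*8 = 15840/13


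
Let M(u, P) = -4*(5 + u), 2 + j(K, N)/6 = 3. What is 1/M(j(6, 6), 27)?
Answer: -1/44 ≈ -0.022727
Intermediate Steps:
j(K, N) = 6 (j(K, N) = -12 + 6*3 = -12 + 18 = 6)
M(u, P) = -20 - 4*u
1/M(j(6, 6), 27) = 1/(-20 - 4*6) = 1/(-20 - 24) = 1/(-44) = -1/44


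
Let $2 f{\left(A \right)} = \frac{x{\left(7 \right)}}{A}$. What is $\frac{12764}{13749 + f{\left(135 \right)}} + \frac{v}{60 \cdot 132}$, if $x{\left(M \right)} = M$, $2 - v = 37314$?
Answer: $- \frac{631911644}{167050665} \approx -3.7828$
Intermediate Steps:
$v = -37312$ ($v = 2 - 37314 = -37312$)
$f{\left(A \right)} = \frac{7}{2 A}$ ($f{\left(A \right)} = \frac{7 \frac{1}{A}}{2} = \frac{7}{2 A}$)
$\frac{12764}{13749 + f{\left(135 \right)}} + \frac{v}{60 \cdot 132} = \frac{12764}{13749 + \frac{7}{2 \cdot 135}} - \frac{37312}{60 \cdot 132} = \frac{12764}{13749 + \frac{7}{2} \cdot \frac{1}{135}} - \frac{37312}{7920} = \frac{12764}{13749 + \frac{7}{270}} - \frac{212}{45} = \frac{12764}{\frac{3712237}{270}} - \frac{212}{45} = 12764 \cdot \frac{270}{3712237} - \frac{212}{45} = \frac{3446280}{3712237} - \frac{212}{45} = - \frac{631911644}{167050665}$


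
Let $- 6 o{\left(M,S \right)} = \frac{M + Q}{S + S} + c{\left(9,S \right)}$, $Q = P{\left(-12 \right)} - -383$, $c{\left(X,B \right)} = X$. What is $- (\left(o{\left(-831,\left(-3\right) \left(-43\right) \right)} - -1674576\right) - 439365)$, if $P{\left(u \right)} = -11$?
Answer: $- \frac{212456085}{172} \approx -1.2352 \cdot 10^{6}$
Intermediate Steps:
$Q = 372$ ($Q = -11 - -383 = -11 + 383 = 372$)
$o{\left(M,S \right)} = - \frac{3}{2} - \frac{372 + M}{12 S}$ ($o{\left(M,S \right)} = - \frac{\frac{M + 372}{S + S} + 9}{6} = - \frac{\frac{372 + M}{2 S} + 9}{6} = - \frac{9 + \frac{372 + M}{2 S}}{6} = - \frac{3}{2} - \frac{372 + M}{12 S}$)
$- (\left(o{\left(-831,\left(-3\right) \left(-43\right) \right)} - -1674576\right) - 439365) = - (\left(\frac{-372 - -831 - 18 \left(\left(-3\right) \left(-43\right)\right)}{12 \left(\left(-3\right) \left(-43\right)\right)} - -1674576\right) - 439365) = - (\left(\frac{-372 + 831 - 2322}{12 \cdot 129} + 1674576\right) - 439365) = - (\left(\frac{1}{12} \cdot \frac{1}{129} \left(-372 + 831 - 2322\right) + 1674576\right) - 439365) = - (\left(\frac{1}{12} \cdot \frac{1}{129} \left(-1863\right) + 1674576\right) - 439365) = - (\left(- \frac{207}{172} + 1674576\right) - 439365) = - (\frac{288026865}{172} - 439365) = \left(-1\right) \frac{212456085}{172} = - \frac{212456085}{172}$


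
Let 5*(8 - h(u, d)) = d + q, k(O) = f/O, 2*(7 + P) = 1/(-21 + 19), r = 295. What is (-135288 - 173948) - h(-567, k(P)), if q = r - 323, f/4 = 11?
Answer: -44841368/145 ≈ -3.0925e+5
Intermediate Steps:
P = -29/4 (P = -7 + 1/(2*(-21 + 19)) = -7 + (½)/(-2) = -7 + (½)*(-½) = -7 - ¼ = -29/4 ≈ -7.2500)
f = 44 (f = 4*11 = 44)
q = -28 (q = 295 - 323 = -28)
k(O) = 44/O
h(u, d) = 68/5 - d/5 (h(u, d) = 8 - (d - 28)/5 = 8 - (-28 + d)/5 = 8 + (28/5 - d/5) = 68/5 - d/5)
(-135288 - 173948) - h(-567, k(P)) = (-135288 - 173948) - (68/5 - 44/(5*(-29/4))) = -309236 - (68/5 - 44*(-4)/(5*29)) = -309236 - (68/5 - ⅕*(-176/29)) = -309236 - (68/5 + 176/145) = -309236 - 1*2148/145 = -309236 - 2148/145 = -44841368/145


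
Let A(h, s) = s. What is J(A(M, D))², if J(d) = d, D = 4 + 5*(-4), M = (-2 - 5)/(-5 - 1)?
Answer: 256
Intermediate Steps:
M = 7/6 (M = -7/(-6) = -7*(-⅙) = 7/6 ≈ 1.1667)
D = -16 (D = 4 - 20 = -16)
J(A(M, D))² = (-16)² = 256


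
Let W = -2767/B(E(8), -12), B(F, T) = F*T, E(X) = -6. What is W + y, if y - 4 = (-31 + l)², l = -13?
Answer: 136913/72 ≈ 1901.6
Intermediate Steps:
W = -2767/72 (W = -2767/((-6*(-12))) = -2767/72 ≈ -38.431)
y = 1940 (y = 4 + (-31 - 13)² = 4 + (-44)² = 4 + 1936 = 1940)
W + y = -2767/72 + 1940 = 136913/72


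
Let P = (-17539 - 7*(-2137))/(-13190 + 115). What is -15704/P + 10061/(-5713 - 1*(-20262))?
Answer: -149365865141/1876821 ≈ -79585.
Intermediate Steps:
P = 516/2615 (P = (-17539 + 14959)/(-13075) = -2580*(-1/13075) = 516/2615 ≈ 0.19732)
-15704/P + 10061/(-5713 - 1*(-20262)) = -15704/516/2615 + 10061/(-5713 - 1*(-20262)) = -15704*2615/516 + 10061/(-5713 + 20262) = -10266490/129 + 10061/14549 = -149365865141/1876821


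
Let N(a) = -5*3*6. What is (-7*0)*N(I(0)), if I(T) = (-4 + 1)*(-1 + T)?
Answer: 0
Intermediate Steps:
I(T) = 3 - 3*T (I(T) = -3*(-1 + T) = 3 - 3*T)
N(a) = -90 (N(a) = -15*6 = -90)
(-7*0)*N(I(0)) = -7*0*(-90) = 0*(-90) = 0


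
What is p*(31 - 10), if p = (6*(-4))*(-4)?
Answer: 2016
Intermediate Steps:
p = 96 (p = -24*(-4) = 96)
p*(31 - 10) = 96*(31 - 10) = 96*21 = 2016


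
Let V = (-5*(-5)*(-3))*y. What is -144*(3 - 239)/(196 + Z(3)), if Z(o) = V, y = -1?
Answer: 33984/271 ≈ 125.40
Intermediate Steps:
V = 75 (V = (-5*(-5)*(-3))*(-1) = (25*(-3))*(-1) = -75*(-1) = 75)
Z(o) = 75
-144*(3 - 239)/(196 + Z(3)) = -144*(3 - 239)/(196 + 75) = -(-33984)/271 = -144*(-236/271) = 33984/271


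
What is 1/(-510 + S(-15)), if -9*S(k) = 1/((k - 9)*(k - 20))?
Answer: -7560/3855601 ≈ -0.0019608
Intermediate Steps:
S(k) = -1/(9*(-20 + k)*(-9 + k)) (S(k) = -1/((k - 20)*(k - 9))/9 = -1/((-20 + k)*(-9 + k))/9 = -1/(9*(-20 + k)*(-9 + k)))
1/(-510 + S(-15)) = 1/(-510 - 1/(1620 - 261*(-15) + 9*(-15)²)) = 1/(-510 - 1/(1620 + 3915 + 9*225)) = 1/(-510 - 1/(1620 + 3915 + 2025)) = 1/(-510 - 1/7560) = 1/(-3855601/7560) = -7560/3855601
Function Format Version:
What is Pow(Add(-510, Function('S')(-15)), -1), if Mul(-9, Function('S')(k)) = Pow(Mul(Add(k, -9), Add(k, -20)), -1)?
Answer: Rational(-7560, 3855601) ≈ -0.0019608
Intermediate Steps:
Function('S')(k) = Mul(Rational(-1, 9), Pow(Add(-20, k), -1), Pow(Add(-9, k), -1)) (Function('S')(k) = Mul(Rational(-1, 9), Pow(Mul(Add(k, -9), Add(k, -20)), -1)) = Mul(Rational(-1, 9), Pow(Mul(Add(-9, k), Add(-20, k)), -1)) = Mul(Rational(-1, 9), Pow(Mul(Add(-20, k), Add(-9, k)), -1)) = Mul(Rational(-1, 9), Mul(Pow(Add(-20, k), -1), Pow(Add(-9, k), -1))) = Mul(Rational(-1, 9), Pow(Add(-20, k), -1), Pow(Add(-9, k), -1)))
Pow(Add(-510, Function('S')(-15)), -1) = Pow(Add(-510, Mul(-1, Pow(Add(1620, Mul(-261, -15), Mul(9, Pow(-15, 2))), -1))), -1) = Pow(Add(-510, Mul(-1, Pow(Add(1620, 3915, Mul(9, 225)), -1))), -1) = Pow(Add(-510, Mul(-1, Pow(Add(1620, 3915, 2025), -1))), -1) = Pow(Add(-510, Mul(-1, Pow(7560, -1))), -1) = Pow(Add(-510, Mul(-1, Rational(1, 7560))), -1) = Pow(Add(-510, Rational(-1, 7560)), -1) = Pow(Rational(-3855601, 7560), -1) = Rational(-7560, 3855601)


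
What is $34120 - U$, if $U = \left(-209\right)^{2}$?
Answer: $-9561$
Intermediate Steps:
$U = 43681$
$34120 - U = 34120 - 43681 = -9561$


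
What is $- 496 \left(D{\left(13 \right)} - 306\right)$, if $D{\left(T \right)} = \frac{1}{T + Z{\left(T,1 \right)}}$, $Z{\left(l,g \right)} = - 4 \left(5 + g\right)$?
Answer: $\frac{1670032}{11} \approx 1.5182 \cdot 10^{5}$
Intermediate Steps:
$Z{\left(l,g \right)} = -20 - 4 g$
$D{\left(T \right)} = \frac{1}{-24 + T}$ ($D{\left(T \right)} = \frac{1}{T - 24} = \frac{1}{-24 + T}$)
$- 496 \left(D{\left(13 \right)} - 306\right) = - 496 \left(\frac{1}{-24 + 13} - 306\right) = - 496 \left(\frac{1}{-11} - 306\right) = - 496 \left(- \frac{1}{11} - 306\right) = \left(-496\right) \left(- \frac{3367}{11}\right) = \frac{1670032}{11}$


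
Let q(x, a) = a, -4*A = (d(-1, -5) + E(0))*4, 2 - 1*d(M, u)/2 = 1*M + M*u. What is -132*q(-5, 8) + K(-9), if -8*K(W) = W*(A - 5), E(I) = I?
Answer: -8457/8 ≈ -1057.1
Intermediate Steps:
d(M, u) = 4 - 2*M - 2*M*u (d(M, u) = 4 - 2*(1*M + M*u) = 4 - 2*(M + M*u) = 4 + (-2*M - 2*M*u) = 4 - 2*M - 2*M*u)
A = 4 (A = -((4 - 2*(-1) - 2*(-1)*(-5)) + 0)*4/4 = -((4 + 2 - 10) + 0)*4/4 = -(-4 + 0)*4/4 = -(-1)*4 = -¼*(-16) = 4)
K(W) = W/8 (K(W) = -W*(4 - 5)/8 = -W*(-1)/8 = -(-1)*W/8 = W/8)
-132*q(-5, 8) + K(-9) = -132*8 + (⅛)*(-9) = -1056 - 9/8 = -8457/8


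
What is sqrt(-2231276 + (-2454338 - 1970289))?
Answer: I*sqrt(6655903) ≈ 2579.9*I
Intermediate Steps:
sqrt(-2231276 + (-2454338 - 1970289)) = sqrt(-2231276 - 4424627) = sqrt(-6655903) = I*sqrt(6655903)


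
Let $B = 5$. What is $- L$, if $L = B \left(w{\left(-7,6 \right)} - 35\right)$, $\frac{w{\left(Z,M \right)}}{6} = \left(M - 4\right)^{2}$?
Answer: $55$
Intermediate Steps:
$w{\left(Z,M \right)} = 6 \left(-4 + M\right)^{2}$ ($w{\left(Z,M \right)} = 6 \left(M - 4\right)^{2} = 6 \left(-4 + M\right)^{2}$)
$L = -55$ ($L = 5 \left(6 \left(-4 + 6\right)^{2} - 35\right) = 5 \left(6 \cdot 2^{2} - 35\right) = 5 \left(6 \cdot 4 - 35\right) = 5 \left(24 - 35\right) = 5 \left(-11\right) = -55$)
$- L = \left(-1\right) \left(-55\right) = 55$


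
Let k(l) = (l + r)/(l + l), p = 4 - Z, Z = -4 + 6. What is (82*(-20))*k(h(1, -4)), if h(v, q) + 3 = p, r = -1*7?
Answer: -6560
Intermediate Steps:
Z = 2
r = -7
p = 2 (p = 4 - 1*2 = 4 - 2 = 2)
h(v, q) = -1 (h(v, q) = -3 + 2 = -1)
k(l) = (-7 + l)/(2*l) (k(l) = (l - 7)/(l + l) = (-7 + l)/((2*l)) = (-7 + l)*(1/(2*l)) = (-7 + l)/(2*l))
(82*(-20))*k(h(1, -4)) = (82*(-20))*((1/2)*(-7 - 1)/(-1)) = -820*(-1)*(-8) = -1640*4 = -6560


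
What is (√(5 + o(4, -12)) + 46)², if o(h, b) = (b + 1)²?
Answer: 2242 + 276*√14 ≈ 3274.7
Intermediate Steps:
o(h, b) = (1 + b)²
(√(5 + o(4, -12)) + 46)² = (√(5 + (1 - 12)²) + 46)² = (√(5 + (-11)²) + 46)² = (√(5 + 121) + 46)² = (√126 + 46)² = (3*√14 + 46)² = (46 + 3*√14)²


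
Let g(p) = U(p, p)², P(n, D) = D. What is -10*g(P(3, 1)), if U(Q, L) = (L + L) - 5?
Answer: -90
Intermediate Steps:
U(Q, L) = -5 + 2*L (U(Q, L) = 2*L - 5 = -5 + 2*L)
g(p) = (-5 + 2*p)²
-10*g(P(3, 1)) = -10*(-5 + 2*1)² = -10*(-5 + 2)² = -10*(-3)² = -10*9 = -90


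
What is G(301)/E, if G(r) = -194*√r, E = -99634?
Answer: 97*√301/49817 ≈ 0.033781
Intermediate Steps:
G(301)/E = -194*√301/(-99634) = -194*√301*(-1/99634) = 97*√301/49817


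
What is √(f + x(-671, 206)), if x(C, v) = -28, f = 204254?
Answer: √204226 ≈ 451.91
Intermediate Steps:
√(f + x(-671, 206)) = √(204254 - 28) = √204226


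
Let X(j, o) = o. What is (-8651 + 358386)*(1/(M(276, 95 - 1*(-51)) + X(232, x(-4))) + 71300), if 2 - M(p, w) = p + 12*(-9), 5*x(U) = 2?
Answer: 20647093605325/828 ≈ 2.4936e+10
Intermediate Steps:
x(U) = ⅖ (x(U) = (⅕)*2 = ⅖)
M(p, w) = 110 - p (M(p, w) = 2 - (p + 12*(-9)) = 2 - (p - 108) = 2 - (-108 + p) = 2 + (108 - p) = 110 - p)
(-8651 + 358386)*(1/(M(276, 95 - 1*(-51)) + X(232, x(-4))) + 71300) = (-8651 + 358386)*(1/((110 - 1*276) + ⅖) + 71300) = 349735*(1/((110 - 276) + ⅖) + 71300) = 349735*(1/(-166 + ⅖) + 71300) = 349735*(1/(-828/5) + 71300) = 349735*(-5/828 + 71300) = 349735*(59036395/828) = 20647093605325/828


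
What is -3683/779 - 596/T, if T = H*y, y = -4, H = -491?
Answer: -1924424/382489 ≈ -5.0313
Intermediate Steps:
T = 1964 (T = -491*(-4) = 1964)
-3683/779 - 596/T = -3683/779 - 596/1964 = -3683*1/779 - 596*1/1964 = -3683/779 - 149/491 = -1924424/382489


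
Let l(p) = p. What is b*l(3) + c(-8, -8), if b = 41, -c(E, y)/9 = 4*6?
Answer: -93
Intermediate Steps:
c(E, y) = -216 (c(E, y) = -36*6 = -9*24 = -216)
b*l(3) + c(-8, -8) = 41*3 - 216 = 123 - 216 = -93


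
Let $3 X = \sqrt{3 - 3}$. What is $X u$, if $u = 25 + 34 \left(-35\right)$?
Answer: $0$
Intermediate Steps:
$X = 0$ ($X = \frac{\sqrt{3 - 3}}{3} = \frac{\sqrt{0}}{3} = \frac{1}{3} \cdot 0 = 0$)
$u = -1165$ ($u = 25 - 1190 = -1165$)
$X u = 0 \left(-1165\right) = 0$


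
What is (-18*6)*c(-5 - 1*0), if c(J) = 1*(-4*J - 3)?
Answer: -1836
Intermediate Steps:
c(J) = -3 - 4*J (c(J) = 1*(-3 - 4*J) = -3 - 4*J)
(-18*6)*c(-5 - 1*0) = (-18*6)*(-3 - 4*(-5 - 1*0)) = -108*(-3 - 4*(-5 + 0)) = -108*(-3 - 4*(-5)) = -108*(-3 + 20) = -108*17 = -1836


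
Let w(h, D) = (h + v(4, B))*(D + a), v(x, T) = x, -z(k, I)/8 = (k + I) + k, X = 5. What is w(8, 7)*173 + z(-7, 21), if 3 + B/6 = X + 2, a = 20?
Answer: 55996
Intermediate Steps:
z(k, I) = -16*k - 8*I (z(k, I) = -8*((k + I) + k) = -8*((I + k) + k) = -8*(I + 2*k) = -16*k - 8*I)
B = 24 (B = -18 + 6*(5 + 2) = -18 + 6*7 = -18 + 42 = 24)
w(h, D) = (4 + h)*(20 + D) (w(h, D) = (h + 4)*(D + 20) = (4 + h)*(20 + D))
w(8, 7)*173 + z(-7, 21) = (80 + 4*7 + 20*8 + 7*8)*173 + (-16*(-7) - 8*21) = (80 + 28 + 160 + 56)*173 + (112 - 168) = 324*173 - 56 = 56052 - 56 = 55996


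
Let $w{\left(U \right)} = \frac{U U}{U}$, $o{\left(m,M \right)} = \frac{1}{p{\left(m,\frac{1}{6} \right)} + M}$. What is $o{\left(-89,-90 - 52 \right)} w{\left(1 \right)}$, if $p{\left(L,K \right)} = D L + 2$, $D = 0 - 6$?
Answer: $\frac{1}{394} \approx 0.0025381$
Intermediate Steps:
$D = -6$ ($D = 0 - 6 = -6$)
$p{\left(L,K \right)} = 2 - 6 L$ ($p{\left(L,K \right)} = - 6 L + 2 = 2 - 6 L$)
$o{\left(m,M \right)} = \frac{1}{2 + M - 6 m}$ ($o{\left(m,M \right)} = \frac{1}{\left(2 - 6 m\right) + M} = \frac{1}{2 + M - 6 m}$)
$w{\left(U \right)} = U$ ($w{\left(U \right)} = \frac{U^{2}}{U} = U$)
$o{\left(-89,-90 - 52 \right)} w{\left(1 \right)} = \frac{1}{2 - 142 - -534} \cdot 1 = \frac{1}{2 - 142 + 534} \cdot 1 = \frac{1}{394} \cdot 1 = \frac{1}{394}$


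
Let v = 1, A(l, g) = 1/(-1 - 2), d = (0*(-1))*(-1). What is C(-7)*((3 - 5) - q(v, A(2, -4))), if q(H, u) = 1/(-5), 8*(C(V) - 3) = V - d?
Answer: -153/40 ≈ -3.8250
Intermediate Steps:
d = 0 (d = 0*(-1) = 0)
A(l, g) = -1/3 (A(l, g) = 1/(-3) = -1/3)
C(V) = 3 + V/8 (C(V) = 3 + (V - 1*0)/8 = 3 + (V + 0)/8 = 3 + V/8)
q(H, u) = -1/5
C(-7)*((3 - 5) - q(v, A(2, -4))) = (3 + (1/8)*(-7))*((3 - 5) - 1*(-1/5)) = (3 - 7/8)*(-2 + 1/5) = (17/8)*(-9/5) = -153/40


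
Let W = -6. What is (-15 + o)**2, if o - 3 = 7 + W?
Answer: 121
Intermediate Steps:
o = 4 (o = 3 + (7 - 6) = 3 + 1 = 4)
(-15 + o)**2 = (-15 + 4)**2 = (-11)**2 = 121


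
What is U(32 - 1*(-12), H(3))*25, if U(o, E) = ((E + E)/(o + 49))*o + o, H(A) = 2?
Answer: 106700/93 ≈ 1147.3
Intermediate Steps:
U(o, E) = o + 2*E*o/(49 + o) (U(o, E) = ((2*E)/(49 + o))*o + o = (2*E/(49 + o))*o + o = 2*E*o/(49 + o) + o = o + 2*E*o/(49 + o))
U(32 - 1*(-12), H(3))*25 = ((32 - 1*(-12))*(49 + (32 - 1*(-12)) + 2*2)/(49 + (32 - 1*(-12))))*25 = ((32 + 12)*(49 + (32 + 12) + 4)/(49 + (32 + 12)))*25 = (44*(49 + 44 + 4)/(49 + 44))*25 = (44*97/93)*25 = (44*(1/93)*97)*25 = (4268/93)*25 = 106700/93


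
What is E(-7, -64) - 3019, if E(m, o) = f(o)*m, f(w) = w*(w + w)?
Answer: -60363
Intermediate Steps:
f(w) = 2*w² (f(w) = w*(2*w) = 2*w²)
E(m, o) = 2*m*o² (E(m, o) = (2*o²)*m = 2*m*o²)
E(-7, -64) - 3019 = 2*(-7)*(-64)² - 3019 = 2*(-7)*4096 - 3019 = -57344 - 3019 = -60363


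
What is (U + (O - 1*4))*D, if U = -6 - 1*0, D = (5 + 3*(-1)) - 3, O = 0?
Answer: 10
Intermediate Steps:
D = -1 (D = (5 - 3) - 3 = 2 - 3 = -1)
U = -6 (U = -6 + 0 = -6)
(U + (O - 1*4))*D = (-6 + (0 - 1*4))*(-1) = (-6 + (0 - 4))*(-1) = (-6 - 4)*(-1) = -10*(-1) = 10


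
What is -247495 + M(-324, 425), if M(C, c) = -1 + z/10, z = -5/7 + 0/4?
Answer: -3464945/14 ≈ -2.4750e+5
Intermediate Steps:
z = -5/7 (z = -5*⅐ + 0*(¼) = -5/7 + 0 = -5/7 ≈ -0.71429)
M(C, c) = -15/14 (M(C, c) = -1 - 5/7/10 = -1 + (⅒)*(-5/7) = -1 - 1/14 = -15/14)
-247495 + M(-324, 425) = -247495 - 15/14 = -3464945/14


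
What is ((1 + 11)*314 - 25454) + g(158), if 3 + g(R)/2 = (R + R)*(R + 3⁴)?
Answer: 129356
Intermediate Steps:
g(R) = -6 + 4*R*(81 + R) (g(R) = -6 + 2*((R + R)*(R + 3⁴)) = -6 + 2*((2*R)*(R + 81)) = -6 + 2*((2*R)*(81 + R)) = -6 + 2*(2*R*(81 + R)) = -6 + 4*R*(81 + R))
((1 + 11)*314 - 25454) + g(158) = ((1 + 11)*314 - 25454) + (-6 + 4*158² + 324*158) = (12*314 - 25454) + (-6 + 4*24964 + 51192) = (3768 - 25454) + (-6 + 99856 + 51192) = -21686 + 151042 = 129356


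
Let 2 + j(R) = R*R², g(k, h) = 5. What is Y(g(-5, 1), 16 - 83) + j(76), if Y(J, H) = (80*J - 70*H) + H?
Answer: 443997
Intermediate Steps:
Y(J, H) = -69*H + 80*J (Y(J, H) = (-70*H + 80*J) + H = -69*H + 80*J)
j(R) = -2 + R³ (j(R) = -2 + R*R² = -2 + R³)
Y(g(-5, 1), 16 - 83) + j(76) = (-69*(16 - 83) + 80*5) + (-2 + 76³) = (-69*(-67) + 400) + (-2 + 438976) = (4623 + 400) + 438974 = 5023 + 438974 = 443997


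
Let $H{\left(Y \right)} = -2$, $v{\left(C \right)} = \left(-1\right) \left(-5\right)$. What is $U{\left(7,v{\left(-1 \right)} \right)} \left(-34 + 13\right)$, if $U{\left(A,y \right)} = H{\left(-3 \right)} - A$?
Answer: $189$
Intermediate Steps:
$v{\left(C \right)} = 5$
$U{\left(A,y \right)} = -2 - A$
$U{\left(7,v{\left(-1 \right)} \right)} \left(-34 + 13\right) = \left(-2 - 7\right) \left(-34 + 13\right) = \left(-2 - 7\right) \left(-21\right) = \left(-9\right) \left(-21\right) = 189$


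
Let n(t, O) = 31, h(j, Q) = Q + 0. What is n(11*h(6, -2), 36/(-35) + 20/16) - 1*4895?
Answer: -4864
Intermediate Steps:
h(j, Q) = Q
n(11*h(6, -2), 36/(-35) + 20/16) - 1*4895 = 31 - 1*4895 = 31 - 4895 = -4864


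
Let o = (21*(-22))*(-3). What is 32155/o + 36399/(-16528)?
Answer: 240504413/11453904 ≈ 20.998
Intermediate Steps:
o = 1386 (o = -462*(-3) = 1386)
32155/o + 36399/(-16528) = 32155/1386 + 36399/(-16528) = 32155*(1/1386) + 36399*(-1/16528) = 32155/1386 - 36399/16528 = 240504413/11453904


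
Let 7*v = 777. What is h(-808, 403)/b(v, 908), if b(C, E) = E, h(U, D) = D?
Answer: 403/908 ≈ 0.44383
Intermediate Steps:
v = 111 (v = (1/7)*777 = 111)
h(-808, 403)/b(v, 908) = 403/908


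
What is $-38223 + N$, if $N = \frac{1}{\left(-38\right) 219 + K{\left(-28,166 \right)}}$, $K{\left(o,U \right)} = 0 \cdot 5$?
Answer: $- \frac{318091807}{8322} \approx -38223.0$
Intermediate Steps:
$K{\left(o,U \right)} = 0$
$N = - \frac{1}{8322}$ ($N = \frac{1}{\left(-38\right) 219 + 0} = \frac{1}{-8322 + 0} = \frac{1}{-8322} = - \frac{1}{8322} \approx -0.00012016$)
$-38223 + N = -38223 - \frac{1}{8322} = - \frac{318091807}{8322}$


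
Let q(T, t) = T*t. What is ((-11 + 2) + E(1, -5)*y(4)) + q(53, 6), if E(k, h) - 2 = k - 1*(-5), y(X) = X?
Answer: 341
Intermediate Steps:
E(k, h) = 7 + k (E(k, h) = 2 + (k - 1*(-5)) = 2 + (k + 5) = 2 + (5 + k) = 7 + k)
((-11 + 2) + E(1, -5)*y(4)) + q(53, 6) = ((-11 + 2) + (7 + 1)*4) + 53*6 = (-9 + 8*4) + 318 = (-9 + 32) + 318 = 23 + 318 = 341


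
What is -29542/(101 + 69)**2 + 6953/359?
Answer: 95168061/5187550 ≈ 18.345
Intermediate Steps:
-29542/(101 + 69)**2 + 6953/359 = -29542/(170**2) + 6953*(1/359) = -29542/28900 + 6953/359 = -29542*1/28900 + 6953/359 = -14771/14450 + 6953/359 = 95168061/5187550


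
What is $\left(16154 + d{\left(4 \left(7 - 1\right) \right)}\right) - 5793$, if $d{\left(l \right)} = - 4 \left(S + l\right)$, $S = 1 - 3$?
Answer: $10273$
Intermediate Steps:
$S = -2$
$d{\left(l \right)} = 8 - 4 l$ ($d{\left(l \right)} = - 4 \left(-2 + l\right) = 8 - 4 l$)
$\left(16154 + d{\left(4 \left(7 - 1\right) \right)}\right) - 5793 = \left(16154 + \left(8 - 4 \cdot 4 \left(7 - 1\right)\right)\right) - 5793 = \left(16154 + \left(8 - 4 \cdot 4 \cdot 6\right)\right) - 5793 = \left(16154 + \left(8 - 96\right)\right) - 5793 = \left(16154 - 88\right) - 5793 = 16066 - 5793 = 10273$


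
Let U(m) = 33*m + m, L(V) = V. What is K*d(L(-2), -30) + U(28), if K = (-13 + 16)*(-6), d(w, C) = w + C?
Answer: 1528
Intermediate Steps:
d(w, C) = C + w
K = -18 (K = 3*(-6) = -18)
U(m) = 34*m
K*d(L(-2), -30) + U(28) = -18*(-30 - 2) + 34*28 = -18*(-32) + 952 = 576 + 952 = 1528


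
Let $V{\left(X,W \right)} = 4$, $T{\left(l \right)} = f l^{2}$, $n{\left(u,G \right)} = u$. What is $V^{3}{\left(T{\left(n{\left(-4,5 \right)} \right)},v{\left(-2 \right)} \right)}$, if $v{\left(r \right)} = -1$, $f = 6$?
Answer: $64$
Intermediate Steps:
$T{\left(l \right)} = 6 l^{2}$
$V^{3}{\left(T{\left(n{\left(-4,5 \right)} \right)},v{\left(-2 \right)} \right)} = 4^{3} = 64$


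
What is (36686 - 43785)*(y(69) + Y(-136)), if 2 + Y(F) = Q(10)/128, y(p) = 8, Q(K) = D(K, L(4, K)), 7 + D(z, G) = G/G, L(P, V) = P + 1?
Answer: -2704719/64 ≈ -42261.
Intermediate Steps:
L(P, V) = 1 + P
D(z, G) = -6 (D(z, G) = -7 + G/G = -7 + 1 = -6)
Q(K) = -6
Y(F) = -131/64 (Y(F) = -2 - 6/128 = -2 - 6*1/128 = -2 - 3/64 = -131/64)
(36686 - 43785)*(y(69) + Y(-136)) = (36686 - 43785)*(8 - 131/64) = -7099*381/64 = -2704719/64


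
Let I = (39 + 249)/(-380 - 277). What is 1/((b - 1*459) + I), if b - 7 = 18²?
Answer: -73/9376 ≈ -0.0077858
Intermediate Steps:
b = 331 (b = 7 + 18² = 7 + 324 = 331)
I = -32/73 (I = 288/(-657) = 288*(-1/657) = -32/73 ≈ -0.43836)
1/((b - 1*459) + I) = 1/((331 - 1*459) - 32/73) = 1/((331 - 459) - 32/73) = 1/(-128 - 32/73) = 1/(-9376/73) = -73/9376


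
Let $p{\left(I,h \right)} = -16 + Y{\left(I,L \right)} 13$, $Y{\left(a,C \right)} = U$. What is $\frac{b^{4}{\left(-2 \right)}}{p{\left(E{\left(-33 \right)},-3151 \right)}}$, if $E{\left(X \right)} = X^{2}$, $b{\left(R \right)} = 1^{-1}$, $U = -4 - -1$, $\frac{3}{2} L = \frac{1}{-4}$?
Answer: $- \frac{1}{55} \approx -0.018182$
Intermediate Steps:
$L = - \frac{1}{6}$ ($L = \frac{2}{3 \left(-4\right)} = \frac{2}{3} \left(- \frac{1}{4}\right) = - \frac{1}{6} \approx -0.16667$)
$U = -3$ ($U = -4 + 1 = -3$)
$Y{\left(a,C \right)} = -3$
$b{\left(R \right)} = 1$
$p{\left(I,h \right)} = -55$ ($p{\left(I,h \right)} = -16 - 39 = -55$)
$\frac{b^{4}{\left(-2 \right)}}{p{\left(E{\left(-33 \right)},-3151 \right)}} = \frac{1^{4}}{-55} = 1 \left(- \frac{1}{55}\right) = - \frac{1}{55}$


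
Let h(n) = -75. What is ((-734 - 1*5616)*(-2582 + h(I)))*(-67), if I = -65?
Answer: -1130420650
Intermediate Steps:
((-734 - 1*5616)*(-2582 + h(I)))*(-67) = ((-734 - 1*5616)*(-2582 - 75))*(-67) = ((-734 - 5616)*(-2657))*(-67) = -6350*(-2657)*(-67) = 16871950*(-67) = -1130420650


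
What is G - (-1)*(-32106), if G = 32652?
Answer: 546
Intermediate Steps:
G - (-1)*(-32106) = 32652 - (-1)*(-32106) = 32652 - 1*32106 = 32652 - 32106 = 546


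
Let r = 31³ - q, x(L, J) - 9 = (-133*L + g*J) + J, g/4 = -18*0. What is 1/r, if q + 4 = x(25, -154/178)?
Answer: 89/2946956 ≈ 3.0201e-5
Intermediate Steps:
g = 0 (g = 4*(-18*0) = 4*0 = 0)
x(L, J) = 9 + J - 133*L (x(L, J) = 9 + ((-133*L + 0*J) + J) = 9 + ((-133*L + 0) + J) = 9 + (-133*L + J) = 9 + (J - 133*L) = 9 + J - 133*L)
q = -295557/89 (q = -4 + (9 - 154/178 - 133*25) = -4 + (9 - 154*1/178 - 3325) = -4 + (9 - 77/89 - 3325) = -4 - 295201/89 = -295557/89 ≈ -3320.9)
r = 2946956/89 (r = 31³ - 1*(-295557/89) = 29791 + 295557/89 = 2946956/89 ≈ 33112.)
1/r = 1/(2946956/89) = 89/2946956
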